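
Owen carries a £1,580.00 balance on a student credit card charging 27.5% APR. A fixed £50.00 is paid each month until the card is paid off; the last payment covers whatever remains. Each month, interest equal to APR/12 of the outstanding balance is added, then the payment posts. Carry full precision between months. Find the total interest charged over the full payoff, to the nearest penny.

£1,262.24

Monthly rate r = 27.5%/12 = 2.29167% = 0.0229167.
Payoff takes n = ⌈−ln(1 − rB₀/P)/ln(1+r)⌉ = ⌈56.843⌉ = 57 payments; the last is £42.24.
Total paid = 56·£50.00 + £42.24 = £2,842.24.
Total interest = total paid − principal = £2,842.24 − £1,580.00 = £1,262.24.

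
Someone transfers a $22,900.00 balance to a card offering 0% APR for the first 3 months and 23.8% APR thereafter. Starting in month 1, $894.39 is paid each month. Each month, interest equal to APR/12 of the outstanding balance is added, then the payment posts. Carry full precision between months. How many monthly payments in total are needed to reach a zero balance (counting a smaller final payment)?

Promo months 1–3 at r₀ = 0%/12 = 0; months 4+ at r₁ = 23.8%/12 = 0.0198333.
After month 3 (no interest yet): B = $22,900.00 − 3·$894.39 = $20,216.83.
Then at r₁ with $894.39/mo: n₂ = −ln(1 − r₁·B/P)/ln(1+r₁) ≈ 30.29 → 31 more payments.

34 payments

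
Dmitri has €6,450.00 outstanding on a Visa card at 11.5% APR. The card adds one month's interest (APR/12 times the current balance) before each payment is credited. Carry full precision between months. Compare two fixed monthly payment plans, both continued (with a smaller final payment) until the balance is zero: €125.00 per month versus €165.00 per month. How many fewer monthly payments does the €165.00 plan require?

22 fewer payments

Monthly rate r = 11.5%/12 = 0.958333% = 0.00958333.
At €125.00/mo: n = ⌈−ln(1 − rB₀/P)/ln(1+r)⌉ = 72 payments (last €66.07); total interest = total paid − €6,450.00 = €2,491.07.
At €165.00/mo: 50 payments (last €35.60); total interest €1,670.60.
Payments saved = 72 − 50 = 22.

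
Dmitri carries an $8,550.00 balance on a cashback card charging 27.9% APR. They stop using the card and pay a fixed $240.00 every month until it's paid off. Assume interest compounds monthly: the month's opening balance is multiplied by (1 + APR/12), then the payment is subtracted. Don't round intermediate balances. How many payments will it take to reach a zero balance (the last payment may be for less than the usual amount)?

77 months

Monthly rate r = 27.9%/12 = 2.325% = 0.02325.
Recurrence: B ← B·(1+r) − $240.00.
Month 1: interest $198.79; balance after payment $8,508.79.
Month 2: interest $197.83; balance after payment $8,466.62.
Closed form: n = −ln(1 − rB₀/P)/ln(1+r) = −ln(0.17172)/ln(1.02325) ≈ 76.658, so the balance reaches zero during payment 77.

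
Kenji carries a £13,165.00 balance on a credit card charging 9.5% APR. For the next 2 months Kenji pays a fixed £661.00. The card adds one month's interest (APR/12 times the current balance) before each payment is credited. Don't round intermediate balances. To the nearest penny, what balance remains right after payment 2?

£12,047.04

Monthly rate r = 9.5%/12 = 0.791667% = 0.00791667.
Each month: B ← B·(1+r) − £661.00.
Month 1: interest £104.22; balance after payment £12,608.22.
Month 2: interest £99.82; balance after payment £12,047.04.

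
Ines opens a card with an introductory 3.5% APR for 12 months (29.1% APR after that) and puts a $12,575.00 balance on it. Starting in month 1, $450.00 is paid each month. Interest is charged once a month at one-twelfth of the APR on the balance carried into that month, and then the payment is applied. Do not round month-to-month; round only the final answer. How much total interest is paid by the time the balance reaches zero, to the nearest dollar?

Promo months 1–12 at r₀ = 3.5%/12 = 0.00291667; months 13+ at r₁ = 29.1%/12 = 0.02425.
After month 12: iterate B ← B·(1+r₀) − $450.00 for 12 months → $7,534.78.
Then at r₁ with $450.00/mo: n₂ = −ln(1 − r₁·B/P)/ln(1+r₁) ≈ 21.74 → 22 more payments.
Total paid = 33·$450.00 + $334.80 = $15,184.80; interest = $15,184.80 − $12,575.00 = $2,609.80.

$2,610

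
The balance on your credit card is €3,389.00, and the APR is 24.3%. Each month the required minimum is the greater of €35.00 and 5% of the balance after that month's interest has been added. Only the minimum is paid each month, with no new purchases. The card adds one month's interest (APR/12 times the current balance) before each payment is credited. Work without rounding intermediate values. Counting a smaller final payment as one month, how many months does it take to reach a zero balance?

Monthly rate r = 24.3%/12 = 2.025% = 0.02025.
While 5% of the post-interest balance exceeds €35.00, each month B ← (B·(1+r))·(1 − 0.05), i.e. B shrinks by the factor (1+r)·0.95 = 0.96924.
This holds for months 1–52. Entering month 53 the balance is €667.49; 5% of the post-interest balance is now below €35.00, so the flat €35.00 minimum applies from here.
From month 53 a fixed €35.00 at rate r clears €667.49 in 25 more payments. Total: 52 + 25 = 77 months.

77 months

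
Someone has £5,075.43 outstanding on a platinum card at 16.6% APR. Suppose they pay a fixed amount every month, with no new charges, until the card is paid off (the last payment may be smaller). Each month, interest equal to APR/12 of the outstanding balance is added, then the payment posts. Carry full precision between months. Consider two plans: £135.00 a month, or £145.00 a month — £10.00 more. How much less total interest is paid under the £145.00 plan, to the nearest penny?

Monthly rate r = 16.6%/12 = 1.38333% = 0.0138333.
At £135.00/mo: n = ⌈−ln(1 − rB₀/P)/ln(1+r)⌉ = 54 payments (last £59.02); total interest = total paid − £5,075.43 = £2,138.59.
At £145.00/mo: 49 payments (last £27.61); total interest £1,912.18.
Interest saved = £2,138.59 − £1,912.18 = £226.41.

£226.41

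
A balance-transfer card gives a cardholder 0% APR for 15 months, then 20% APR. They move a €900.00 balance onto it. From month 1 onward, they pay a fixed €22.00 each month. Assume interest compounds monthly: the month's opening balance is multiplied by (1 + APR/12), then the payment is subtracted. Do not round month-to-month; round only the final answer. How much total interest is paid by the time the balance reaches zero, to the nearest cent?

Promo months 1–15 at r₀ = 0%/12 = 0; months 16+ at r₁ = 20%/12 = 0.0166667.
After month 15 (no interest yet): B = €900.00 − 15·€22.00 = €570.00.
Then at r₁ with €22.00/mo: n₂ = −ln(1 − r₁·B/P)/ln(1+r₁) ≈ 34.20 → 35 more payments.
Total paid = 49·€22.00 + €4.44 = €1,082.44; interest = €1,082.44 − €900.00 = €182.44.

€182.44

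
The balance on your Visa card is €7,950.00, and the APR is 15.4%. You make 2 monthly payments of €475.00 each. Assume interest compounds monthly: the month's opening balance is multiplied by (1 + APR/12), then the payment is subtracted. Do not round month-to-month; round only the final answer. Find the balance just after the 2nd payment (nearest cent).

Monthly rate r = 15.4%/12 = 1.28333% = 0.0128333.
Each month: B ← B·(1+r) − €475.00.
Month 1: interest €102.03; balance after payment €7,577.02.
Month 2: interest €97.24; balance after payment €7,199.26.

€7,199.26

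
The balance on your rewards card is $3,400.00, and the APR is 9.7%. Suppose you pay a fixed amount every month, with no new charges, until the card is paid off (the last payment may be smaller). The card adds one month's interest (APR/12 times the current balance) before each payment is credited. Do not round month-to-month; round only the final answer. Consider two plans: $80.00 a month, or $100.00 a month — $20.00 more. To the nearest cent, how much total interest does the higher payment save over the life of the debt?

Monthly rate r = 9.7%/12 = 0.808333% = 0.00808333.
At $80.00/mo: n = ⌈−ln(1 − rB₀/P)/ln(1+r)⌉ = 53 payments (last $22.45); total interest = total paid − $3,400.00 = $782.45.
At $100.00/mo: 40 payments (last $91.59); total interest $591.59.
Interest saved = $782.45 − $591.59 = $190.86.

$190.86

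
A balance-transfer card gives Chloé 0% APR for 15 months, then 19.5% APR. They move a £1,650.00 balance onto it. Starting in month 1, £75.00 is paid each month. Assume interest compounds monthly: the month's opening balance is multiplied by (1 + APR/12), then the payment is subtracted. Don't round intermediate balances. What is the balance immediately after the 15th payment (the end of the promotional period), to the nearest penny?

£525.00

Promo months 1–15 at r₀ = 0%/12 = 0; months 16+ at r₁ = 19.5%/12 = 0.01625.
After month 15 (no interest yet): B = £1,650.00 − 15·£75.00 = £525.00.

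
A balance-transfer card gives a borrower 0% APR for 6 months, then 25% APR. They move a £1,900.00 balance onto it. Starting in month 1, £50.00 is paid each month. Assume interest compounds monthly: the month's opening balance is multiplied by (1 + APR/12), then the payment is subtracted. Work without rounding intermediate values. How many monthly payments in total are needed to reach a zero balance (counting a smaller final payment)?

Promo months 1–6 at r₀ = 0%/12 = 0; months 7+ at r₁ = 25%/12 = 0.0208333.
After month 6 (no interest yet): B = £1,900.00 − 6·£50.00 = £1,600.00.
Then at r₁ with £50.00/mo: n₂ = −ln(1 − r₁·B/P)/ln(1+r₁) ≈ 53.28 → 54 more payments.

60 payments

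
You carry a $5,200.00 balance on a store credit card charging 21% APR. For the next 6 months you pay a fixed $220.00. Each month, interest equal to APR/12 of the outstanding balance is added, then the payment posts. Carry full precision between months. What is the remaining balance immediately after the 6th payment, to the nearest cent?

Monthly rate r = 21%/12 = 1.75% = 0.0175.
Each month: B ← B·(1+r) − $220.00.
Month 1: interest $91.00; balance after payment $5,071.00.
Month 2: interest $88.74; balance after payment $4,939.74.
Month 3: interest $86.45; balance after payment $4,806.19.
Month 4: interest $84.11; balance after payment $4,670.30.
Month 5: interest $81.73; balance after payment $4,532.03.
Month 6: interest $79.31; balance after payment $4,391.34.

$4,391.34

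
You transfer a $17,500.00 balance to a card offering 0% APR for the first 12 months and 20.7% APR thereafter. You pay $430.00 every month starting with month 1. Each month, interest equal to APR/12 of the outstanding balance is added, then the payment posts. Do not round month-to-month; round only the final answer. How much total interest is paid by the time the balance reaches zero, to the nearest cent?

$4,838.79

Promo months 1–12 at r₀ = 0%/12 = 0; months 13+ at r₁ = 20.7%/12 = 0.01725.
After month 12 (no interest yet): B = $17,500.00 − 12·$430.00 = $12,340.00.
Then at r₁ with $430.00/mo: n₂ = −ln(1 − r₁·B/P)/ln(1+r₁) ≈ 39.95 → 40 more payments.
Total paid = 51·$430.00 + $408.79 = $22,338.79; interest = $22,338.79 − $17,500.00 = $4,838.79.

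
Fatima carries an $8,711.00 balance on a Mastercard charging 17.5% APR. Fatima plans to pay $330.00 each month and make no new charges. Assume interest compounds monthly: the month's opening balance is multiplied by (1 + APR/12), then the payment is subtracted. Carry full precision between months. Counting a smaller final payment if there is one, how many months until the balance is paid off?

Monthly rate r = 17.5%/12 = 1.45833% = 0.0145833.
Recurrence: B ← B·(1+r) − $330.00.
Month 1: interest $127.04; balance after payment $8,508.04.
Month 2: interest $124.08; balance after payment $8,302.11.
Closed form: n = −ln(1 − rB₀/P)/ln(1+r) = −ln(0.61504)/ln(1.01458) ≈ 33.572, so the balance reaches zero during payment 34.

34 payments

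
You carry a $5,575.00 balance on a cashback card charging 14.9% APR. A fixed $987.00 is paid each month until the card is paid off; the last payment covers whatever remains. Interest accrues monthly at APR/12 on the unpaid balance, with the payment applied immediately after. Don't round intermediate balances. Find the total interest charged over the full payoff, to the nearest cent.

$241.55

Monthly rate r = 14.9%/12 = 1.24167% = 0.0124167.
Payoff takes n = ⌈−ln(1 − rB₀/P)/ln(1+r)⌉ = ⌈5.893⌉ = 6 payments; the last is $881.55.
Total paid = 5·$987.00 + $881.55 = $5,816.55.
Total interest = total paid − principal = $5,816.55 − $5,575.00 = $241.55.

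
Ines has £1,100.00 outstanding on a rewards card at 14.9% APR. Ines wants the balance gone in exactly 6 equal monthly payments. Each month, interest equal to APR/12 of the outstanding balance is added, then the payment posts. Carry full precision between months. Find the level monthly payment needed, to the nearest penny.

Monthly rate r = 14.9%/12 = 1.24167% = 0.0124167.
Level-payment amortization: P = B₀·r / (1 − (1+r)^(−n)) = 1100.00·0.0124167 / (1 − 1.01242^(−6)).
Denominator 1 − (1+r)^(−6) = 0.071366634.
P = 13.6583 / 0.071366634 ≈ 191.38.

£191.38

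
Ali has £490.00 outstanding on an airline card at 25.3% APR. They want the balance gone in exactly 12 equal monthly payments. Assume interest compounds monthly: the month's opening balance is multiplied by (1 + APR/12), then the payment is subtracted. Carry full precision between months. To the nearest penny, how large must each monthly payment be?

Monthly rate r = 25.3%/12 = 2.10833% = 0.0210833.
Level-payment amortization: P = B₀·r / (1 − (1+r)^(−n)) = 490.00·0.0210833 / (1 − 1.02108^(−12)).
Denominator 1 − (1+r)^(−12) = 0.221487213.
P = 10.3308 / 0.221487213 ≈ 46.64.

£46.64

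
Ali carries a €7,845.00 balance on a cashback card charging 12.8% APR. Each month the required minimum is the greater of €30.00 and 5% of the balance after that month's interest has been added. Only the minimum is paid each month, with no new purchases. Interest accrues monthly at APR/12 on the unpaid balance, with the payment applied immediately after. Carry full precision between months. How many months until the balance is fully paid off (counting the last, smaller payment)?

86 months

Monthly rate r = 12.8%/12 = 1.06667% = 0.0106667.
While 5% of the post-interest balance exceeds €30.00, each month B ← (B·(1+r))·(1 − 0.05), i.e. B shrinks by the factor (1+r)·0.95 = 0.96013.
This holds for months 1–64. Entering month 65 the balance is €580.51; 5% of the post-interest balance is now below €30.00, so the flat €30.00 minimum applies from here.
From month 65 a fixed €30.00 at rate r clears €580.51 in 22 more payments. Total: 64 + 22 = 86 months.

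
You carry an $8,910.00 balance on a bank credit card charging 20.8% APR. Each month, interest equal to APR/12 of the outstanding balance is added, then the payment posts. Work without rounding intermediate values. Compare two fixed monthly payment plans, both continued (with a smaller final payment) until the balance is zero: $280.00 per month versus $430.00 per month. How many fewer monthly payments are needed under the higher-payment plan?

21 fewer payments

Monthly rate r = 20.8%/12 = 1.73333% = 0.0173333.
At $280.00/mo: n = ⌈−ln(1 − rB₀/P)/ln(1+r)⌉ = 47 payments (last $187.97); total interest = total paid − $8,910.00 = $4,157.97.
At $430.00/mo: 26 payments (last $384.67); total interest $2,224.67.
Payments saved = 47 − 26 = 21.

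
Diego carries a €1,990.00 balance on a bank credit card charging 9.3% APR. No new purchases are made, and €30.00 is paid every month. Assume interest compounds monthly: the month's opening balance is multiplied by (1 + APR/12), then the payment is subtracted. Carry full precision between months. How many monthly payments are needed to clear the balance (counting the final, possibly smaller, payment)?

94 months

Monthly rate r = 9.3%/12 = 0.775% = 0.00775.
Recurrence: B ← B·(1+r) − €30.00.
Month 1: interest €15.42; balance after payment €1,975.42.
Month 2: interest €15.31; balance after payment €1,960.73.
Closed form: n = −ln(1 − rB₀/P)/ln(1+r) = −ln(0.48592)/ln(1.00775) ≈ 93.485, so the balance reaches zero during payment 94.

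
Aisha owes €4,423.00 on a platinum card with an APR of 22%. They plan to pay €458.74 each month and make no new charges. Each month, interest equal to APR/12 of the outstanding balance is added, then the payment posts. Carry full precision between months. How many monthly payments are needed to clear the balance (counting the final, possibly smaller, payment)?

Monthly rate r = 22%/12 = 1.83333% = 0.0183333.
Recurrence: B ← B·(1+r) − €458.74.
Month 1: interest €81.09; balance after payment €4,045.35.
Month 2: interest €74.16; balance after payment €3,660.77.
Closed form: n = −ln(1 − rB₀/P)/ln(1+r) = −ln(0.82324)/ln(1.01833) ≈ 10.707, so the balance reaches zero during payment 11.

11 months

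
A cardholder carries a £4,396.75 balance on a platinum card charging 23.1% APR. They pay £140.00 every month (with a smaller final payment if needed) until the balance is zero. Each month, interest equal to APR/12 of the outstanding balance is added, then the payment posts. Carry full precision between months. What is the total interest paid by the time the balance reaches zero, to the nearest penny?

Monthly rate r = 23.1%/12 = 1.925% = 0.01925.
Payoff takes n = ⌈−ln(1 − rB₀/P)/ln(1+r)⌉ = ⌈48.657⌉ = 49 payments; the last is £92.23.
Total paid = 48·£140.00 + £92.23 = £6,812.23.
Total interest = total paid − principal = £6,812.23 − £4,396.75 = £2,415.48.

£2,415.48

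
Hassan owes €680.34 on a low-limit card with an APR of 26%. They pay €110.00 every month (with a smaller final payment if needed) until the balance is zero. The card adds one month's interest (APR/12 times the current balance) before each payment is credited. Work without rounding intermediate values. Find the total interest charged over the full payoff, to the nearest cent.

Monthly rate r = 26%/12 = 2.16667% = 0.0216667.
Payoff takes n = ⌈−ln(1 − rB₀/P)/ln(1+r)⌉ = ⌈6.712⌉ = 7 payments; the last is €78.58.
Total paid = 6·€110.00 + €78.58 = €738.58.
Total interest = total paid − principal = €738.58 − €680.34 = €58.24.

€58.24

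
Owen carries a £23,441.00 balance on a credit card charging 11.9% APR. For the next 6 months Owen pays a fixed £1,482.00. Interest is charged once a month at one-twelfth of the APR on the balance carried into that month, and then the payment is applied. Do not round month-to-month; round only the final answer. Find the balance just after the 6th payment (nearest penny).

£15,755.39

Monthly rate r = 11.9%/12 = 0.991667% = 0.00991667.
Each month: B ← B·(1+r) − £1,482.00.
Month 1: interest £232.46; balance after payment £22,191.46.
Month 2: interest £220.07; balance after payment £20,929.52.
Month 3: interest £207.55; balance after payment £19,655.07.
Month 4: interest £194.91; balance after payment £18,367.99.
Month 5: interest £182.15; balance after payment £17,068.13.
Month 6: interest £169.26; balance after payment £15,755.39.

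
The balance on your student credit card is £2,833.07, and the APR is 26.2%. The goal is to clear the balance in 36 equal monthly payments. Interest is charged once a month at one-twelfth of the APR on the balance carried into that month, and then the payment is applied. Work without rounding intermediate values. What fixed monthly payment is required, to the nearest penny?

£114.45

Monthly rate r = 26.2%/12 = 2.18333% = 0.0218333.
Level-payment amortization: P = B₀·r / (1 − (1+r)^(−n)) = 2833.07·0.0218333 / (1 − 1.02183^(−36)).
Denominator 1 − (1+r)^(−36) = 0.540466017.
P = 61.8554 / 0.540466017 ≈ 114.45.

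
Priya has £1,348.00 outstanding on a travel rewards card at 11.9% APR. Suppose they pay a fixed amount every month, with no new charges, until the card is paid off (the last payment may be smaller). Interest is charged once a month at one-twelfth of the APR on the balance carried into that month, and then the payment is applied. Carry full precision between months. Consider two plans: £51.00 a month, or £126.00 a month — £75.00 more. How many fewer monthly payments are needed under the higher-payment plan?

Monthly rate r = 11.9%/12 = 0.991667% = 0.00991667.
At £51.00/mo: n = ⌈−ln(1 − rB₀/P)/ln(1+r)⌉ = 31 payments (last £41.01); total interest = total paid − £1,348.00 = £223.01.
At £126.00/mo: 12 payments (last £46.20); total interest £84.20.
Payments saved = 31 − 12 = 19.

19 fewer payments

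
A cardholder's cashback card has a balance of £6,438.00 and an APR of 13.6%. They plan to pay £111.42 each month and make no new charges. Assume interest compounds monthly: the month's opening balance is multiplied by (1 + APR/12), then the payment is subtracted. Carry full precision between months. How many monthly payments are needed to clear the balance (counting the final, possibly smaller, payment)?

Monthly rate r = 13.6%/12 = 1.13333% = 0.0113333.
Recurrence: B ← B·(1+r) − £111.42.
Month 1: interest £72.96; balance after payment £6,399.54.
Month 2: interest £72.53; balance after payment £6,360.65.
Closed form: n = −ln(1 − rB₀/P)/ln(1+r) = −ln(0.34514)/ln(1.01133) ≈ 94.395, so the balance reaches zero during payment 95.

95 payments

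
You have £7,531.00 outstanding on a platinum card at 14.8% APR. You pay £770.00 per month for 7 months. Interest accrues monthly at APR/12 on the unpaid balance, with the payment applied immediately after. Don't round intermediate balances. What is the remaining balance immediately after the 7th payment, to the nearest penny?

£2,612.15

Monthly rate r = 14.8%/12 = 1.23333% = 0.0123333.
Each month: B ← B·(1+r) − £770.00.
Month 1: interest £92.88; balance after payment £6,853.88.
Month 2: interest £84.53; balance after payment £6,168.41.
Month 3: interest £76.08; balance after payment £5,474.49.
Month 4: interest £67.52; balance after payment £4,772.01.
Month 5: interest £58.85; balance after payment £4,060.86.
Month 6: interest £50.08; balance after payment £3,340.95.
Month 7: interest £41.21; balance after payment £2,612.15.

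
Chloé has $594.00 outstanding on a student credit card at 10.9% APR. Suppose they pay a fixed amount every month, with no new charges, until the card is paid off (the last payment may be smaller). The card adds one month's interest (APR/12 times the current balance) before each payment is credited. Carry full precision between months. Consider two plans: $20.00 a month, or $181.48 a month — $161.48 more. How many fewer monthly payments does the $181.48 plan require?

31 fewer payments

Monthly rate r = 10.9%/12 = 0.908333% = 0.00908333.
At $20.00/mo: n = ⌈−ln(1 − rB₀/P)/ln(1+r)⌉ = 35 payments (last $15.42); total interest = total paid − $594.00 = $101.42.
At $181.48/mo: 4 payments (last $61.49); total interest $11.93.
Payments saved = 35 − 4 = 31.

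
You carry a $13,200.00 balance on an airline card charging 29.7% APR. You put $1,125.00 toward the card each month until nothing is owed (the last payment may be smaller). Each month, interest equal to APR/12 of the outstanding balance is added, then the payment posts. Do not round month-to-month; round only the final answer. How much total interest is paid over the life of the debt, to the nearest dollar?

$2,586

Monthly rate r = 29.7%/12 = 2.475% = 0.02475.
Payoff takes n = ⌈−ln(1 − rB₀/P)/ln(1+r)⌉ = ⌈14.032⌉ = 15 payments; the last is $35.96.
Total paid = 14·$1,125.00 + $35.96 = $15,785.96.
Total interest = total paid − principal = $15,785.96 − $13,200.00 = $2,585.96.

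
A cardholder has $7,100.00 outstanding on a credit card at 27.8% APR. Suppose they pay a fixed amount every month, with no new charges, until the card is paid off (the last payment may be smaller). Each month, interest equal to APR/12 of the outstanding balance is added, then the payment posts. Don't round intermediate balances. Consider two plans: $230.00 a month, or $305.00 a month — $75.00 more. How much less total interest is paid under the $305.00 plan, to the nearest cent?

Monthly rate r = 27.8%/12 = 2.31667% = 0.0231667.
At $230.00/mo: n = ⌈−ln(1 − rB₀/P)/ln(1+r)⌉ = 55 payments (last $191.63); total interest = total paid − $7,100.00 = $5,511.63.
At $305.00/mo: 34 payments (last $256.25); total interest $3,221.25.
Interest saved = $5,511.63 − $3,221.25 = $2,290.38.

$2,290.38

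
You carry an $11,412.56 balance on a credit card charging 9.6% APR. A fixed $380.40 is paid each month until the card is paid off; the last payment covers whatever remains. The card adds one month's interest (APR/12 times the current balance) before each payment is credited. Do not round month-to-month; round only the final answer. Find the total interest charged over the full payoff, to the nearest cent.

$1,690.15

Monthly rate r = 9.6%/12 = 0.8% = 0.008.
Payoff takes n = ⌈−ln(1 − rB₀/P)/ln(1+r)⌉ = ⌈34.444⌉ = 35 payments; the last is $169.11.
Total paid = 34·$380.40 + $169.11 = $13,102.71.
Total interest = total paid − principal = $13,102.71 − $11,412.56 = $1,690.15.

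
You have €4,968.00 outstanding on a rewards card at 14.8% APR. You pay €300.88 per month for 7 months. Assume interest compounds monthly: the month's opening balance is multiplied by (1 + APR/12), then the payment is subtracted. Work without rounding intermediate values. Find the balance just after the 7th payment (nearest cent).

€3,227.39

Monthly rate r = 14.8%/12 = 1.23333% = 0.0123333.
Each month: B ← B·(1+r) − €300.88.
Month 1: interest €61.27; balance after payment €4,728.39.
Month 2: interest €58.32; balance after payment €4,485.83.
Month 3: interest €55.33; balance after payment €4,240.27.
Month 4: interest €52.30; balance after payment €3,991.69.
Month 5: interest €49.23; balance after payment €3,740.04.
Month 6: interest €46.13; balance after payment €3,485.29.
Month 7: interest €42.99; balance after payment €3,227.39.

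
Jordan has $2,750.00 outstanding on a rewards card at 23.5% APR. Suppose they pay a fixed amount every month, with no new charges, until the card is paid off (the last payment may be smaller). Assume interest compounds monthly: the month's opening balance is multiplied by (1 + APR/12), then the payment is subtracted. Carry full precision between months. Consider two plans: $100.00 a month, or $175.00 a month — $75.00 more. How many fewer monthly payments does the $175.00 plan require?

Monthly rate r = 23.5%/12 = 1.95833% = 0.0195833.
At $100.00/mo: n = ⌈−ln(1 − rB₀/P)/ln(1+r)⌉ = 40 payments (last $87.74); total interest = total paid − $2,750.00 = $1,237.74.
At $175.00/mo: 19 payments (last $168.78); total interest $568.78.
Payments saved = 40 − 19 = 21.

21 fewer payments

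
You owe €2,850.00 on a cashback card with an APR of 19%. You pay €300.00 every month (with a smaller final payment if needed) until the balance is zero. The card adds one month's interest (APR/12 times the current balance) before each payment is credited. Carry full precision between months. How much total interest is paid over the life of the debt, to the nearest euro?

€264

Monthly rate r = 19%/12 = 1.58333% = 0.0158333.
Payoff takes n = ⌈−ln(1 − rB₀/P)/ln(1+r)⌉ = ⌈10.377⌉ = 11 payments; the last is €113.54.
Total paid = 10·€300.00 + €113.54 = €3,113.54.
Total interest = total paid − principal = €3,113.54 − €2,850.00 = €263.54.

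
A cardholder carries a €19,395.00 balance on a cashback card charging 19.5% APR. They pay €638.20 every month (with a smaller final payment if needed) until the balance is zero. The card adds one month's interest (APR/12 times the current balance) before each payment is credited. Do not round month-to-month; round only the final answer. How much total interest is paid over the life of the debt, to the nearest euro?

€7,564

Monthly rate r = 19.5%/12 = 1.625% = 0.01625.
Payoff takes n = ⌈−ln(1 − rB₀/P)/ln(1+r)⌉ = ⌈42.241⌉ = 43 payments; the last is €154.90.
Total paid = 42·€638.20 + €154.90 = €26,959.30.
Total interest = total paid − principal = €26,959.30 − €19,395.00 = €7,564.30.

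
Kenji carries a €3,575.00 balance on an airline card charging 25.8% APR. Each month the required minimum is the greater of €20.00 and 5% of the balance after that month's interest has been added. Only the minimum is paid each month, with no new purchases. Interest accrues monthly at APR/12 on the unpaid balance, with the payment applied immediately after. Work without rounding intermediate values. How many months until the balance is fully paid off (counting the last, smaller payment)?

100 months

Monthly rate r = 25.8%/12 = 2.15% = 0.0215.
While 5% of the post-interest balance exceeds €20.00, each month B ← (B·(1+r))·(1 − 0.05), i.e. B shrinks by the factor (1+r)·0.95 = 0.97042.
This holds for months 1–74. Entering month 75 the balance is €387.67; 5% of the post-interest balance is now below €20.00, so the flat €20.00 minimum applies from here.
From month 75 a fixed €20.00 at rate r clears €387.67 in 26 more payments. Total: 74 + 26 = 100 months.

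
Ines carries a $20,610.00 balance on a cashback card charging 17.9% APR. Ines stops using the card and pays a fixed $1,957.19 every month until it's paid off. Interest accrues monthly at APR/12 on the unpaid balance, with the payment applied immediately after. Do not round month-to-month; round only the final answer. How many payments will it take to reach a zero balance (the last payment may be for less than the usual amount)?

12 months

Monthly rate r = 17.9%/12 = 1.49167% = 0.0149167.
Recurrence: B ← B·(1+r) − $1,957.19.
Month 1: interest $307.43; balance after payment $18,960.24.
Month 2: interest $282.82; balance after payment $17,285.88.
Closed form: n = −ln(1 − rB₀/P)/ln(1+r) = −ln(0.84292)/ln(1.01492) ≈ 11.541, so the balance reaches zero during payment 12.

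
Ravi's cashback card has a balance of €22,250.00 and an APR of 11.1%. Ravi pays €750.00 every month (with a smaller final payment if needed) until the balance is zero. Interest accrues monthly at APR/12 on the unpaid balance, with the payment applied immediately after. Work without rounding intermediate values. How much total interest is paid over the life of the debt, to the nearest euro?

Monthly rate r = 11.1%/12 = 0.925% = 0.00925.
Payoff takes n = ⌈−ln(1 − rB₀/P)/ln(1+r)⌉ = ⌈34.839⌉ = 35 payments; the last is €629.71.
Total paid = 34·€750.00 + €629.71 = €26,129.71.
Total interest = total paid − principal = €26,129.71 − €22,250.00 = €3,879.71.

€3,880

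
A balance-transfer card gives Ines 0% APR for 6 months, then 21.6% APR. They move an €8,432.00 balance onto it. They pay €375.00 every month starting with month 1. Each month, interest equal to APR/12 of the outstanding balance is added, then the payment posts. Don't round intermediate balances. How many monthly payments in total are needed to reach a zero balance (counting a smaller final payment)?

26 payments

Promo months 1–6 at r₀ = 0%/12 = 0; months 7+ at r₁ = 21.6%/12 = 0.018.
After month 6 (no interest yet): B = €8,432.00 − 6·€375.00 = €6,182.00.
Then at r₁ with €375.00/mo: n₂ = −ln(1 − r₁·B/P)/ln(1+r₁) ≈ 19.73 → 20 more payments.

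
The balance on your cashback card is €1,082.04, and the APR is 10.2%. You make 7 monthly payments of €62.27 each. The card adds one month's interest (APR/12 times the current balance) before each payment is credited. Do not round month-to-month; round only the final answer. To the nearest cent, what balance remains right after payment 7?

€700.92

Monthly rate r = 10.2%/12 = 0.85% = 0.0085.
Each month: B ← B·(1+r) − €62.27.
Month 1: interest €9.20; balance after payment €1,028.97.
Month 2: interest €8.75; balance after payment €975.44.
Month 3: interest €8.29; balance after payment €921.46.
Month 4: interest €7.83; balance after payment €867.03.
Month 5: interest €7.37; balance after payment €812.13.
Month 6: interest €6.90; balance after payment €756.76.
Month 7: interest €6.43; balance after payment €700.92.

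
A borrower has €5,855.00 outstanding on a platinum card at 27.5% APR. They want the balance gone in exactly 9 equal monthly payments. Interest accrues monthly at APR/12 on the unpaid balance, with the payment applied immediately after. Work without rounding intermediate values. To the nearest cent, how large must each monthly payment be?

Monthly rate r = 27.5%/12 = 2.29167% = 0.0229167.
Level-payment amortization: P = B₀·r / (1 − (1+r)^(−n)) = 5855.00·0.0229167 / (1 − 1.02292^(−9)).
Denominator 1 − (1+r)^(−9) = 0.184474196.
P = 134.177 / 0.184474196 ≈ 727.35.

€727.35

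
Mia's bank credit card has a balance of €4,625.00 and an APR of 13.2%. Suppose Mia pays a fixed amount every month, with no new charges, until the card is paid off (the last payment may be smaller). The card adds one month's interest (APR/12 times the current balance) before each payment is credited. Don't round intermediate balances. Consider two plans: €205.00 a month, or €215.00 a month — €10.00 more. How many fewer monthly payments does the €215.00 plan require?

Monthly rate r = 13.2%/12 = 1.1% = 0.011.
At €205.00/mo: n = ⌈−ln(1 − rB₀/P)/ln(1+r)⌉ = 27 payments (last €15.21); total interest = total paid − €4,625.00 = €720.21.
At €215.00/mo: 25 payments (last €146.69); total interest €681.69.
Payments saved = 27 − 25 = 2.

2 fewer payments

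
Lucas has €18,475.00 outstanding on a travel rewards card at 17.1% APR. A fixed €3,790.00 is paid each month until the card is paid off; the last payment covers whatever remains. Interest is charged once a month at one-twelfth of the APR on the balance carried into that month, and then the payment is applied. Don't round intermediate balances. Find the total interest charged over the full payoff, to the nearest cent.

€811.30

Monthly rate r = 17.1%/12 = 1.425% = 0.01425.
Payoff takes n = ⌈−ln(1 − rB₀/P)/ln(1+r)⌉ = ⌈5.088⌉ = 6 payments; the last is €336.30.
Total paid = 5·€3,790.00 + €336.30 = €19,286.30.
Total interest = total paid − principal = €19,286.30 − €18,475.00 = €811.30.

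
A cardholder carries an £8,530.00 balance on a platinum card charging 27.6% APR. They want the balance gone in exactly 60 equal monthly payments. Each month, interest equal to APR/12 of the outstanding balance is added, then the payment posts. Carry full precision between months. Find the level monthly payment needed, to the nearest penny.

Monthly rate r = 27.6%/12 = 2.3% = 0.023.
Level-payment amortization: P = B₀·r / (1 − (1+r)^(−n)) = 8530.00·0.023 / (1 − 1.023^(−60)).
Denominator 1 − (1+r)^(−60) = 0.744458184.
P = 196.19 / 0.744458184 ≈ 263.53.

£263.53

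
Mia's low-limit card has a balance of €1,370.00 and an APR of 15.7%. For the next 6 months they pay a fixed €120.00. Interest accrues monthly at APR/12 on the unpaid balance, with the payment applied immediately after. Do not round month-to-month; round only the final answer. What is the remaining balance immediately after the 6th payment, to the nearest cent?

Monthly rate r = 15.7%/12 = 1.30833% = 0.0130833.
Each month: B ← B·(1+r) − €120.00.
Month 1: interest €17.92; balance after payment €1,267.92.
Month 2: interest €16.59; balance after payment €1,164.51.
Month 3: interest €15.24; balance after payment €1,059.75.
Month 4: interest €13.87; balance after payment €953.61.
Month 5: interest €12.48; balance after payment €846.09.
Month 6: interest €11.07; balance after payment €737.16.

€737.16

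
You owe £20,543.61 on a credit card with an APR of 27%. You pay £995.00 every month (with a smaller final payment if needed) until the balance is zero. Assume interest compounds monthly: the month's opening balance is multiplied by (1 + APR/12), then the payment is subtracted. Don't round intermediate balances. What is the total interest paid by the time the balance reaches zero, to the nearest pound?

£7,390

Monthly rate r = 27%/12 = 2.25% = 0.0225.
Payoff takes n = ⌈−ln(1 − rB₀/P)/ln(1+r)⌉ = ⌈28.074⌉ = 29 payments; the last is £74.01.
Total paid = 28·£995.00 + £74.01 = £27,934.01.
Total interest = total paid − principal = £27,934.01 − £20,543.61 = £7,390.40.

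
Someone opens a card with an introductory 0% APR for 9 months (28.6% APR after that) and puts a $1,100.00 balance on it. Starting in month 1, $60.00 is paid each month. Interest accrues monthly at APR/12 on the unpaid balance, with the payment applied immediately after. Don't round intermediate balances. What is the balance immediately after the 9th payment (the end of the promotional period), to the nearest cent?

Promo months 1–9 at r₀ = 0%/12 = 0; months 10+ at r₁ = 28.6%/12 = 0.0238333.
After month 9 (no interest yet): B = $1,100.00 − 9·$60.00 = $560.00.

$560.00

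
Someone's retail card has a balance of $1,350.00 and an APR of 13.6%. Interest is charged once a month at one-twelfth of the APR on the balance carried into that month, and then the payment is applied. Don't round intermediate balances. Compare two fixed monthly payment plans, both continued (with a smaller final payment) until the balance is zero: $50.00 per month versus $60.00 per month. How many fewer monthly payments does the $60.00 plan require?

6 fewer payments

Monthly rate r = 13.6%/12 = 1.13333% = 0.0113333.
At $50.00/mo: n = ⌈−ln(1 − rB₀/P)/ln(1+r)⌉ = 33 payments (last $20.73); total interest = total paid − $1,350.00 = $270.73.
At $60.00/mo: 27 payments (last $7.29); total interest $217.29.
Payments saved = 33 − 27 = 6.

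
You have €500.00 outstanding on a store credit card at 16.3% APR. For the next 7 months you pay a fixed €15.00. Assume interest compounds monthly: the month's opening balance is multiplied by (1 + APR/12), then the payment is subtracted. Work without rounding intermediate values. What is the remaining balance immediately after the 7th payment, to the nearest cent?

€440.15

Monthly rate r = 16.3%/12 = 1.35833% = 0.0135833.
Each month: B ← B·(1+r) − €15.00.
Month 1: interest €6.79; balance after payment €491.79.
Month 2: interest €6.68; balance after payment €483.47.
Month 3: interest €6.57; balance after payment €475.04.
Month 4: interest €6.45; balance after payment €466.49.
Month 5: interest €6.34; balance after payment €457.83.
Month 6: interest €6.22; balance after payment €449.05.
Month 7: interest €6.10; balance after payment €440.15.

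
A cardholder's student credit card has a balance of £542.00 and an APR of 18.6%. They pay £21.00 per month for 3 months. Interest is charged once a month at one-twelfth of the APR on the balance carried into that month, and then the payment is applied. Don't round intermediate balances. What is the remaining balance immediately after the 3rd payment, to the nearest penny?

£503.61

Monthly rate r = 18.6%/12 = 1.55% = 0.0155.
Each month: B ← B·(1+r) − £21.00.
Month 1: interest £8.40; balance after payment £529.40.
Month 2: interest £8.21; balance after payment £516.61.
Month 3: interest £8.01; balance after payment £503.61.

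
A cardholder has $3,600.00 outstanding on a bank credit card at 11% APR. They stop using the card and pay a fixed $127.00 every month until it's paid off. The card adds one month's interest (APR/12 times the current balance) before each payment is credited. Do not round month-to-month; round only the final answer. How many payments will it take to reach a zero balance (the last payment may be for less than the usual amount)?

33 payments

Monthly rate r = 11%/12 = 0.916667% = 0.00916667.
Recurrence: B ← B·(1+r) − $127.00.
Month 1: interest $33.00; balance after payment $3,506.00.
Month 2: interest $32.14; balance after payment $3,411.14.
Closed form: n = −ln(1 − rB₀/P)/ln(1+r) = −ln(0.74016)/ln(1.00917) ≈ 32.975, so the balance reaches zero during payment 33.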